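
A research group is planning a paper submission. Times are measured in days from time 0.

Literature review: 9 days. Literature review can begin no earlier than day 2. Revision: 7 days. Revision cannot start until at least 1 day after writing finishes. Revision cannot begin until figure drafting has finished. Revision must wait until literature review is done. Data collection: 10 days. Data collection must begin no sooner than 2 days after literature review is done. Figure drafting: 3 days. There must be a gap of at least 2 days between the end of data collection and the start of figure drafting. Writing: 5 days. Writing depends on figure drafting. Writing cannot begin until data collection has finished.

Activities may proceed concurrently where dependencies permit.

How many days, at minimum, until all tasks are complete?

After its own release at day 2, literature review can start at day 2 and finishes at day 11.
After literature review (finishes day 11, plus 2-day gap → day 13), data collection can start at day 13 and finishes at day 23.
After data collection (finishes day 23, plus 2-day gap → day 25), figure drafting can start at day 25 and finishes at day 28.
Writing has to wait for figure drafting (finishes day 28); data collection (finishes day 23). The latest of these is day 28, so writing runs day 28 to 28 + 5 = day 33.
Revision has to wait for writing (finishes day 33, plus 1-day gap → day 34); figure drafting (finishes day 28); literature review (finishes day 11). The latest of these is day 34, so revision runs day 34 to 34 + 7 = day 41.
All tasks are finished once the last one completes. Finish times: Literature review at 11, Data collection at 23, Figure drafting at 28, Writing at 33, Revision at 41. The latest is day 41.

41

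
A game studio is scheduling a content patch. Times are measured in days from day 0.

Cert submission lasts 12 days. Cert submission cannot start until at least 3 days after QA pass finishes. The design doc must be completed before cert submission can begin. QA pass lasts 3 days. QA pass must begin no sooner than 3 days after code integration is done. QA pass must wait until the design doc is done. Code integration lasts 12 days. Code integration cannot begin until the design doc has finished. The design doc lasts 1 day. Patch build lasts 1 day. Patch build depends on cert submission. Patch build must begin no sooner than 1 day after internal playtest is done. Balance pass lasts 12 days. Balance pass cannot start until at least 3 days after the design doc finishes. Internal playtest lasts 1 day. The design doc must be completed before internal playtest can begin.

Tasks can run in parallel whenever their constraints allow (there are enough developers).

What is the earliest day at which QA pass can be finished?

Nothing blocks the design doc, so it runs from day 0 to day 1.
After the design doc (finishes day 1), code integration can start at day 1 and finishes at day 13.
For QA pass: code integration (finishes day 13, plus 3-day gap → day 16); the design doc (finishes day 1). Taking the maximum gives a start of day 16, and it finishes at 16 + 3 = day 19.

19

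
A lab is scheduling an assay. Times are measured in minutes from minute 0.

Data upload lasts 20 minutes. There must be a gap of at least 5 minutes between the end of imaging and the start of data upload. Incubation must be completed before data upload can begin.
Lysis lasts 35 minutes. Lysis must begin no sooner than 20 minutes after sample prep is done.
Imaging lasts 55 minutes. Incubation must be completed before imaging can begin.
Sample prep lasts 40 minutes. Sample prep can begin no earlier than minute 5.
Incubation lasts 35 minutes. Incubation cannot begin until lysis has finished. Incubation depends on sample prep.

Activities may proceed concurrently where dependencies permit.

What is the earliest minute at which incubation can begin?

100

Sample prep cannot begin until its own release at minute 5. It runs from minute 5 to 5 + 40 = minute 45.
After sample prep (finishes minute 45, plus 20-minute gap → minute 65), lysis can start at minute 65 and finishes at minute 100.
Incubation waits on lysis (finishes minute 100); sample prep (finishes minute 45). The latest of these is minute 100, which is the earliest incubation can start.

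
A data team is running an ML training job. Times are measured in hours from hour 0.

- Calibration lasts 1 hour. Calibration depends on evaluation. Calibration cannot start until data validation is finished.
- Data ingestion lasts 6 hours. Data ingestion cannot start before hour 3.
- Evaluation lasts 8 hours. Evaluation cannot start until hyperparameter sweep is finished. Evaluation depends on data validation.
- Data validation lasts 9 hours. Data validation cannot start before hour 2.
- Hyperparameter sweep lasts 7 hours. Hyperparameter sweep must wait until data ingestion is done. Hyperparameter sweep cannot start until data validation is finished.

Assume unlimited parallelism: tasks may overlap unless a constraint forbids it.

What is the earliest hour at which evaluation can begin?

Data validation cannot begin until its own release at hour 2. It runs from hour 2 to 2 + 9 = hour 11.
After its own release at hour 3, data ingestion can start at hour 3 and finishes at hour 9.
Hyperparameter sweep has to wait for data ingestion (finishes hour 9); data validation (finishes hour 11). The latest of these is hour 11, so hyperparameter sweep runs hour 11 to 11 + 7 = hour 18.
Evaluation waits on hyperparameter sweep (finishes hour 18); data validation (finishes hour 11). The latest of these is hour 18, which is the earliest evaluation can start.

18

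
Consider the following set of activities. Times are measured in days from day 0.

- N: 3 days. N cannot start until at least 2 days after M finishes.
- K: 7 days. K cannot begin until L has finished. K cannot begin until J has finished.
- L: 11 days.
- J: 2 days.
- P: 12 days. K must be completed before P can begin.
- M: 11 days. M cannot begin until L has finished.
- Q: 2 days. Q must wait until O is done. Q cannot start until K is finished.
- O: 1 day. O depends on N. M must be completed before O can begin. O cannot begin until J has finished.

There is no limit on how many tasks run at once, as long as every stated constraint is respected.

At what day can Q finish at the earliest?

30

L can start immediately at day 0; it finishes at day 11.
After L (finishes day 11), M can start at day 11 and finishes at day 22.
N waits on M (finishes day 22, plus 2-day gap → day 24), so it starts at day 24 and finishes at 24 + 3 = day 27.
J can start immediately at day 0; it finishes at day 2.
O has to wait for N (finishes day 27); M (finishes day 22); J (finishes day 2). The latest of these is day 27, so O runs day 27 to 27 + 1 = day 28.
K cannot start until L (finishes day 11); J (finishes day 2). The controlling bound is day 11, so K finishes at 11 + 7 = day 18.
For Q: O (finishes day 28); K (finishes day 18). Taking the maximum gives a start of day 28, and it finishes at 28 + 2 = day 30.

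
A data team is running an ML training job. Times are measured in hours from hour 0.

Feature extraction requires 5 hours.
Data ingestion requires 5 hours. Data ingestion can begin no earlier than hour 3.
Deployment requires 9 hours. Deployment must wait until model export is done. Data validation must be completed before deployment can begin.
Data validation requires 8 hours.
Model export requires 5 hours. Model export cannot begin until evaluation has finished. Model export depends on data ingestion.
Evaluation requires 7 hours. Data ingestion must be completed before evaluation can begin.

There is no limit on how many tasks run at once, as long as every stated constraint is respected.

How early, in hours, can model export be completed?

After its own release at hour 3, data ingestion can start at hour 3 and finishes at hour 8.
Evaluation cannot begin until data ingestion (finishes hour 8). It runs from hour 8 to 8 + 7 = hour 15.
Model export needs all of evaluation (finishes hour 15); data ingestion (finishes hour 8). That puts its earliest start at hour 15; it finishes at 15 + 5 = hour 20.

20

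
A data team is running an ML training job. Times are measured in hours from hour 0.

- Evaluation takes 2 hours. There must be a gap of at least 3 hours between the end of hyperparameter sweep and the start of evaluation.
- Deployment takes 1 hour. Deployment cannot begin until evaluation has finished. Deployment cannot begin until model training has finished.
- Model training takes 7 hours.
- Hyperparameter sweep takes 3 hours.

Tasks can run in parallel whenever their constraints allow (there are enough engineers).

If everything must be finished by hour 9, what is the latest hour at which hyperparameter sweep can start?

To finish by hour 9, deployment (duration 1) must start no later than hour 8.
Evaluation has to be done before deployment (must start by hour 8). That means finishing by hour 8, i.e. starting by 8 − 2 = hour 6.
Hyperparameter sweep must finish before evaluation (must start by hour 6, minus 3-hour gap → hour 3). With a 3-hour duration, hyperparameter sweep must start by 3 − 3 = hour 0.

0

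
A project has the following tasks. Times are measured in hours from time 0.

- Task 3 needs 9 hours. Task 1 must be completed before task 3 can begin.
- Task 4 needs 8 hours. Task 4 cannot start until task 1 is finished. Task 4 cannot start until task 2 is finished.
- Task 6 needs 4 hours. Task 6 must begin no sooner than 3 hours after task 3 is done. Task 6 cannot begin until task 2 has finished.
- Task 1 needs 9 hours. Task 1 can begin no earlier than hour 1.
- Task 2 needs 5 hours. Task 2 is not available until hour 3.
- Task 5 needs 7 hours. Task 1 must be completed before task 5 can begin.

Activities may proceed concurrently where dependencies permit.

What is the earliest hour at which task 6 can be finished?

26

Task 2 waits on its own release at hour 3, so it starts at hour 3 and finishes at 3 + 5 = hour 8.
Task 1 waits on its own release at hour 1, so it starts at hour 1 and finishes at 1 + 9 = hour 10.
Task 3 waits on task 1 (finishes hour 10), so it starts at hour 10 and finishes at 10 + 9 = hour 19.
Task 6 has to wait for task 3 (finishes hour 19, plus 3-hour gap → hour 22); task 2 (finishes hour 8). The latest of these is hour 22, so task 6 runs hour 22 to 22 + 4 = hour 26.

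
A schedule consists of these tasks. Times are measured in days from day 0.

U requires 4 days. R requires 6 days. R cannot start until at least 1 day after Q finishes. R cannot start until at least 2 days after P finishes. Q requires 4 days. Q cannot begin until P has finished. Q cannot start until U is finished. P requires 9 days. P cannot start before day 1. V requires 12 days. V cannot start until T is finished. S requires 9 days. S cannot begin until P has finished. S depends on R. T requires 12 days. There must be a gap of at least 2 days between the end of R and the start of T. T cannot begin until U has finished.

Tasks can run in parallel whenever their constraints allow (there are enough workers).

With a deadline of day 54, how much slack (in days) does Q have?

U has no prerequisites, so it starts at day 0 and finishes at day 4.
P waits on its own release at day 1, so it starts at day 1 and finishes at 1 + 9 = day 10.
Q has to wait for P (finishes day 10); U (finishes day 4). The latest of these is day 10, so Q runs day 10 to 10 + 4 = day 14.

Working backward from the deadline:
Nothing follows S; the deadline of day 54 is its only limit. It must start by 54 − 9 = day 45.
V has no dependents, so it just needs to finish by day 54. Starting by 54 − 12 = day 42 achieves that.
T feeds into V (must start by day 42); so T must finish by day 42 and therefore start by day 30.
For R: S (must start by day 45); T (must start by day 30, minus 2-day gap → day 28). The most restrictive is day 28; with a 6-day duration, R must start by day 22.
Since R (must start by day 22, minus 1-day gap → day 21) depends on it, Q must finish by day 21. Backing off its 4-day duration gives a latest start of day 17.
So Q can start as early as day 10 and as late as day 17, giving 17 − 10 = 7 days of slack.

7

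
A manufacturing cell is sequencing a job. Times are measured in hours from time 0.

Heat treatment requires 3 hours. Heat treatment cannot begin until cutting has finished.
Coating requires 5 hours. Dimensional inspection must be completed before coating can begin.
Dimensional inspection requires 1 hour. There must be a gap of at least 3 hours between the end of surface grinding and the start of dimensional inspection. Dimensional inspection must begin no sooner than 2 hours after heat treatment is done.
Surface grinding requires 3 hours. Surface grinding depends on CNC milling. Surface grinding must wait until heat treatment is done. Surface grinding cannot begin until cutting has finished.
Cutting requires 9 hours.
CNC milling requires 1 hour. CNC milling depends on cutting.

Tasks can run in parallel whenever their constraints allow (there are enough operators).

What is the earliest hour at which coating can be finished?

Cutting can start immediately at hour 0; it finishes at hour 9.
After cutting (finishes hour 9), heat treatment can start at hour 9 and finishes at hour 12.
After cutting (finishes hour 9), CNC milling can start at hour 9 and finishes at hour 10.
Surface grinding has to wait for CNC milling (finishes hour 10); heat treatment (finishes hour 12); cutting (finishes hour 9). The latest of these is hour 12, so surface grinding runs hour 12 to 12 + 3 = hour 15.
For dimensional inspection: surface grinding (finishes hour 15, plus 3-hour gap → hour 18); heat treatment (finishes hour 12, plus 2-hour gap → hour 14). Taking the maximum gives a start of hour 18, and it finishes at 18 + 1 = hour 19.
Coating waits on dimensional inspection (finishes hour 19), so it starts at hour 19 and finishes at 19 + 5 = hour 24.

24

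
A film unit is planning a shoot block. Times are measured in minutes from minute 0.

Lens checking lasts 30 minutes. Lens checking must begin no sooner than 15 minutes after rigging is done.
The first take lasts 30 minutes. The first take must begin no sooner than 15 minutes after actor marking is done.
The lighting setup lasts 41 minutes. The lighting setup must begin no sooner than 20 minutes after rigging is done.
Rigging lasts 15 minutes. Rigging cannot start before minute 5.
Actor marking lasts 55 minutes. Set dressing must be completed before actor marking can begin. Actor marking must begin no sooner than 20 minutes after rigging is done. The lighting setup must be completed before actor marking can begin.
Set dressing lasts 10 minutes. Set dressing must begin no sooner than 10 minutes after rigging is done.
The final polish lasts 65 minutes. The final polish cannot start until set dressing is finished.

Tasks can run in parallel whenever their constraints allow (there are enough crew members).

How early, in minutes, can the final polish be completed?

After its own release at minute 5, rigging can start at minute 5 and finishes at minute 20.
Set dressing cannot begin until rigging (finishes minute 20, plus 10-minute gap → minute 30). It runs from minute 30 to 30 + 10 = minute 40.
The final polish waits on set dressing (finishes minute 40), so it starts at minute 40 and finishes at 40 + 65 = minute 105.

105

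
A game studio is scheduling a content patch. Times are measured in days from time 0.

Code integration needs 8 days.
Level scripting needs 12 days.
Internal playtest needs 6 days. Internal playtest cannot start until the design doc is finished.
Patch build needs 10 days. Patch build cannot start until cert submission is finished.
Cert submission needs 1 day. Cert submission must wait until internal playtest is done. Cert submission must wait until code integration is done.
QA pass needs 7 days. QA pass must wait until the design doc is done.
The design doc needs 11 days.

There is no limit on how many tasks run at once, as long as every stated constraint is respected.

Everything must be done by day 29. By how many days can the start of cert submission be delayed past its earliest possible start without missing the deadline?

1

Nothing blocks code integration, so it runs from day 0 to day 8.
Nothing blocks the design doc, so it runs from day 0 to day 11.
Internal playtest cannot begin until the design doc (finishes day 11). It runs from day 11 to 11 + 6 = day 17.
Cert submission has to wait for internal playtest (finishes day 17); code integration (finishes day 8). The latest of these is day 17, so cert submission runs day 17 to 17 + 1 = day 18.

Working backward from the deadline:
To finish by day 29, patch build (duration 10) must start no later than day 19.
Cert submission feeds into patch build (must start by day 19); so cert submission must finish by day 19 and therefore start by day 18.
So cert submission can start as early as day 17 and as late as day 18, giving 18 − 17 = 1 day of slack.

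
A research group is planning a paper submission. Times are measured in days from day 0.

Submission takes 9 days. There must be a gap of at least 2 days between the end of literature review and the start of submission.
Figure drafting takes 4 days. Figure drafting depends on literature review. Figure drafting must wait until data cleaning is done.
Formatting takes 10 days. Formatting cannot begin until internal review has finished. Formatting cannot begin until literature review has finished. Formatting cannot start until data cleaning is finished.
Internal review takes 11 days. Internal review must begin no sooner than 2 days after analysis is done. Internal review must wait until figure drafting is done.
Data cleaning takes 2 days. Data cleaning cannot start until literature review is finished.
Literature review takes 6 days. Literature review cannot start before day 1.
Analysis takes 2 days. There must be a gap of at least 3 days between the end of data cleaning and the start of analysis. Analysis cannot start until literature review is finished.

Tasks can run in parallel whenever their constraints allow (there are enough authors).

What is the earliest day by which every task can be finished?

37

After its own release at day 1, literature review can start at day 1 and finishes at day 7.
Submission cannot begin until literature review (finishes day 7, plus 2-day gap → day 9). It runs from day 9 to 9 + 9 = day 18.
Data cleaning cannot begin until literature review (finishes day 7). It runs from day 7 to 7 + 2 = day 9.
Figure drafting needs all of literature review (finishes day 7); data cleaning (finishes day 9). That puts its earliest start at day 9; it finishes at 9 + 4 = day 13.
For analysis: data cleaning (finishes day 9, plus 3-day gap → day 12); literature review (finishes day 7). Taking the maximum gives a start of day 12, and it finishes at 12 + 2 = day 14.
Internal review needs all of analysis (finishes day 14, plus 2-day gap → day 16); figure drafting (finishes day 13). That puts its earliest start at day 16; it finishes at 16 + 11 = day 27.
For formatting: internal review (finishes day 27); literature review (finishes day 7); data cleaning (finishes day 9). Taking the maximum gives a start of day 27, and it finishes at 27 + 10 = day 37.
All tasks are finished once the last one completes. Finish times: Literature review at 7, Data cleaning at 9, Analysis at 14, Figure drafting at 13, Internal review at 27, Formatting at 37, Submission at 18. The latest is day 37.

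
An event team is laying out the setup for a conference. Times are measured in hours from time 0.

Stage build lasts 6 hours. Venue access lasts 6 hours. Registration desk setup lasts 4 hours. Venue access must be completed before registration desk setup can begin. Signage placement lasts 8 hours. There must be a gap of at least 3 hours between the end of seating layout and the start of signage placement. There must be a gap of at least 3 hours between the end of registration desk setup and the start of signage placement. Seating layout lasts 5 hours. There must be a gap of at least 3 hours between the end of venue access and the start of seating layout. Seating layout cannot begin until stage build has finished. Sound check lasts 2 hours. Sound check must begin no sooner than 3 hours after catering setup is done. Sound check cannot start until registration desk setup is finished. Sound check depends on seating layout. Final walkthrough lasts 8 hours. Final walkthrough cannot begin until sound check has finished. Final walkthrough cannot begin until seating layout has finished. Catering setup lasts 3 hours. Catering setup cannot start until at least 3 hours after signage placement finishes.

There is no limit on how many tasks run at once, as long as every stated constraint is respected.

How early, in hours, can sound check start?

Stage build can start immediately at hour 0; it finishes at hour 6.
Venue access can start immediately at hour 0; it finishes at hour 6.
Registration desk setup cannot begin until venue access (finishes hour 6). It runs from hour 6 to 6 + 4 = hour 10.
Seating layout cannot start until venue access (finishes hour 6, plus 3-hour gap → hour 9); stage build (finishes hour 6). The controlling bound is hour 9, so seating layout finishes at 9 + 5 = hour 14.
Signage placement needs all of seating layout (finishes hour 14, plus 3-hour gap → hour 17); registration desk setup (finishes hour 10, plus 3-hour gap → hour 13). That puts its earliest start at hour 17; it finishes at 17 + 8 = hour 25.
Catering setup cannot begin until signage placement (finishes hour 25, plus 3-hour gap → hour 28). It runs from hour 28 to 28 + 3 = hour 31.
Sound check waits on catering setup (finishes hour 31, plus 3-hour gap → hour 34); registration desk setup (finishes hour 10); seating layout (finishes hour 14). The latest of these is hour 34, which is the earliest sound check can start.

34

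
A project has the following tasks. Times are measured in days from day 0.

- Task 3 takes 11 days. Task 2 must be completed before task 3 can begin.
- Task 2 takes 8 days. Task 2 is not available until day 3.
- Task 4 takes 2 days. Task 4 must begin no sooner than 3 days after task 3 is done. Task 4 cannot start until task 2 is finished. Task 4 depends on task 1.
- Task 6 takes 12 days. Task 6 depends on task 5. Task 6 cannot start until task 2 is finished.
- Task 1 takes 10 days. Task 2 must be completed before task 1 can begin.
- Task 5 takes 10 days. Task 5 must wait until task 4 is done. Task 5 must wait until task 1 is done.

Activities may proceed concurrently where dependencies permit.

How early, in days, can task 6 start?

After its own release at day 3, task 2 can start at day 3 and finishes at day 11.
Task 3 waits on task 2 (finishes day 11), so it starts at day 11 and finishes at 11 + 11 = day 22.
Task 1 cannot begin until task 2 (finishes day 11). It runs from day 11 to 11 + 10 = day 21.
Task 4 cannot start until task 3 (finishes day 22, plus 3-day gap → day 25); task 2 (finishes day 11); task 1 (finishes day 21). The controlling bound is day 25, so task 4 finishes at 25 + 2 = day 27.
For task 5: task 4 (finishes day 27); task 1 (finishes day 21). Taking the maximum gives a start of day 27, and it finishes at 27 + 10 = day 37.
Task 6 waits on task 5 (finishes day 37); task 2 (finishes day 11). The latest of these is day 37, which is the earliest task 6 can start.

37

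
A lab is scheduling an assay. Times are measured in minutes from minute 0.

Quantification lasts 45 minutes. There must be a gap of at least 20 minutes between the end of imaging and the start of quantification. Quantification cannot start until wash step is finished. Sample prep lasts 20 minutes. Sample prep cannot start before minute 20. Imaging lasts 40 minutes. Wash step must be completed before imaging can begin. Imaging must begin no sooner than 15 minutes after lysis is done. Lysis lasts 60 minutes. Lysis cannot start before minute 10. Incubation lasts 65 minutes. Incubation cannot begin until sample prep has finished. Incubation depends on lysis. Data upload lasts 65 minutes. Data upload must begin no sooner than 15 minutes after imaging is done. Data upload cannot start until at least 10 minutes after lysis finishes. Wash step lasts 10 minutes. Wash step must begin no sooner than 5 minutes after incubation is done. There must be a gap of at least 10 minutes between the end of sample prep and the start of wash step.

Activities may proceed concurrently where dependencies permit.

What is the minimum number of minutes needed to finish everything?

270

After its own release at minute 10, lysis can start at minute 10 and finishes at minute 70.
After its own release at minute 20, sample prep can start at minute 20 and finishes at minute 40.
Incubation needs all of sample prep (finishes minute 40); lysis (finishes minute 70). That puts its earliest start at minute 70; it finishes at 70 + 65 = minute 135.
For wash step: incubation (finishes minute 135, plus 5-minute gap → minute 140); sample prep (finishes minute 40, plus 10-minute gap → minute 50). Taking the maximum gives a start of minute 140, and it finishes at 140 + 10 = minute 150.
Imaging has to wait for wash step (finishes minute 150); lysis (finishes minute 70, plus 15-minute gap → minute 85). The latest of these is minute 150, so imaging runs minute 150 to 150 + 40 = minute 190.
For data upload: imaging (finishes minute 190, plus 15-minute gap → minute 205); lysis (finishes minute 70, plus 10-minute gap → minute 80). Taking the maximum gives a start of minute 205, and it finishes at 205 + 65 = minute 270.
Quantification cannot start until imaging (finishes minute 190, plus 20-minute gap → minute 210); wash step (finishes minute 150). The controlling bound is minute 210, so quantification finishes at 210 + 45 = minute 255.
All tasks are finished once the last one completes. Finish times: Sample prep at 40, Lysis at 70, Incubation at 135, Wash step at 150, Imaging at 190, Quantification at 255, Data upload at 270. The latest is minute 270.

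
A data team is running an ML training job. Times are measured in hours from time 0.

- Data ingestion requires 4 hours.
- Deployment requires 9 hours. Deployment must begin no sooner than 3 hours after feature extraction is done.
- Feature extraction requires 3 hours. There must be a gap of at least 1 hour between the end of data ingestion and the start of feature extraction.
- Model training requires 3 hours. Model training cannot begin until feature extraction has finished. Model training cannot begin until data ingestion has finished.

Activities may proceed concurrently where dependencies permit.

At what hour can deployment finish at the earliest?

20

Data ingestion has no prerequisites, so it starts at hour 0 and finishes at hour 4.
Feature extraction waits on data ingestion (finishes hour 4, plus 1-hour gap → hour 5), so it starts at hour 5 and finishes at 5 + 3 = hour 8.
After feature extraction (finishes hour 8, plus 3-hour gap → hour 11), deployment can start at hour 11 and finishes at hour 20.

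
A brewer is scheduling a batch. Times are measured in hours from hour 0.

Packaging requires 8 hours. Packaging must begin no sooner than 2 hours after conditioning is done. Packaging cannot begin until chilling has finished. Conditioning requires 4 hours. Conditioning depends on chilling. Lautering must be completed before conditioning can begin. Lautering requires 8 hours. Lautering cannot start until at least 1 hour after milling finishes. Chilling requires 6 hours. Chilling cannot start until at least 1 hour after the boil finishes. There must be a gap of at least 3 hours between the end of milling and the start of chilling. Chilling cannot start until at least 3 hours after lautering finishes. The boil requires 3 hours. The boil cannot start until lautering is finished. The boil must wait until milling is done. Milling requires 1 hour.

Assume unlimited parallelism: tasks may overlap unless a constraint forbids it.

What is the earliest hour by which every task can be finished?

34

Milling can start immediately at hour 0; it finishes at hour 1.
Lautering cannot begin until milling (finishes hour 1, plus 1-hour gap → hour 2). It runs from hour 2 to 2 + 8 = hour 10.
The boil needs all of lautering (finishes hour 10); milling (finishes hour 1). That puts its earliest start at hour 10; it finishes at 10 + 3 = hour 13.
Chilling needs all of the boil (finishes hour 13, plus 1-hour gap → hour 14); milling (finishes hour 1, plus 3-hour gap → hour 4); lautering (finishes hour 10, plus 3-hour gap → hour 13). That puts its earliest start at hour 14; it finishes at 14 + 6 = hour 20.
Conditioning cannot start until chilling (finishes hour 20); lautering (finishes hour 10). The controlling bound is hour 20, so conditioning finishes at 20 + 4 = hour 24.
Packaging has to wait for conditioning (finishes hour 24, plus 2-hour gap → hour 26); chilling (finishes hour 20). The latest of these is hour 26, so packaging runs hour 26 to 26 + 8 = hour 34.
All tasks are finished once the last one completes. Finish times: Milling at 1, Lautering at 10, The boil at 13, Chilling at 20, Conditioning at 24, Packaging at 34. The latest is hour 34.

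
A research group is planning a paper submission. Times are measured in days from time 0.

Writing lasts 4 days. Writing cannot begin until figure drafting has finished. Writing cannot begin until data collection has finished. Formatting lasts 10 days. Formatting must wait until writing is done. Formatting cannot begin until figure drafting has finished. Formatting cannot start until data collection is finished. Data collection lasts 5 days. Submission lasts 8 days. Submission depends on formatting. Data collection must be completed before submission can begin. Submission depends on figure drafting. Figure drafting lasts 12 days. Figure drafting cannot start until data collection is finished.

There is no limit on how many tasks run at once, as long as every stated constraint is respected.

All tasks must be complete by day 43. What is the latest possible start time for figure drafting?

Nothing follows submission; the deadline of day 43 is its only limit. It must start by 43 − 8 = day 35.
Formatting must finish before submission (must start by day 35). With a 10-day duration, formatting must start by 35 − 10 = day 25.
Writing must finish before formatting (must start by day 25). With a 4-day duration, writing must start by 25 − 4 = day 21.
Figure drafting has several dependents: writing (must start by day 21); formatting (must start by day 25); submission (must start by day 35). The earliest of those limits is day 21, so figure drafting must start by 21 − 12 = day 9.

9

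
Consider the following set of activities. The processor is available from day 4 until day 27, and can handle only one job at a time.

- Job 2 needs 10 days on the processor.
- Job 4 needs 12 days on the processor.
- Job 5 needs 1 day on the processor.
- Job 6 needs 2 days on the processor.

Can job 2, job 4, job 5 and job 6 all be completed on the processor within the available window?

The processor window is 27 − 4 = 23 days.
Running back to back, the jobs need 10 + 12 + 1 + 2 = 25 days on the processor.
Since 25 > 23, they cannot all fit.

No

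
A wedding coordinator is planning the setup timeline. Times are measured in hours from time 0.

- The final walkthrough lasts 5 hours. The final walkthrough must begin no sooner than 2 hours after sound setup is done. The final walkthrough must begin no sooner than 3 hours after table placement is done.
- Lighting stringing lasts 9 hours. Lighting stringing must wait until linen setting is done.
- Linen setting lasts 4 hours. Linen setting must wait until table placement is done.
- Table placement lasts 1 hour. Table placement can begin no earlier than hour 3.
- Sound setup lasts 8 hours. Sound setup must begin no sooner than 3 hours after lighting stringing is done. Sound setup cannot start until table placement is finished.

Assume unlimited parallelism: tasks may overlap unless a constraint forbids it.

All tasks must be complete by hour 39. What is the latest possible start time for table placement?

Nothing follows the final walkthrough; the deadline of hour 39 is its only limit. It must start by 39 − 5 = hour 34.
Sound setup feeds into the final walkthrough (must start by hour 34, minus 2-hour gap → hour 32); so sound setup must finish by hour 32 and therefore start by hour 24.
Since sound setup (must start by hour 24, minus 3-hour gap → hour 21) depends on it, lighting stringing must finish by hour 21. Backing off its 9-hour duration gives a latest start of hour 12.
Linen setting must finish before lighting stringing (must start by hour 12). With a 4-hour duration, linen setting must start by 12 − 4 = hour 8.
For table placement: linen setting (must start by hour 8); sound setup (must start by hour 24); the final walkthrough (must start by hour 34, minus 3-hour gap → hour 31). The most restrictive is hour 8; with a 1-hour duration, table placement must start by hour 7.

7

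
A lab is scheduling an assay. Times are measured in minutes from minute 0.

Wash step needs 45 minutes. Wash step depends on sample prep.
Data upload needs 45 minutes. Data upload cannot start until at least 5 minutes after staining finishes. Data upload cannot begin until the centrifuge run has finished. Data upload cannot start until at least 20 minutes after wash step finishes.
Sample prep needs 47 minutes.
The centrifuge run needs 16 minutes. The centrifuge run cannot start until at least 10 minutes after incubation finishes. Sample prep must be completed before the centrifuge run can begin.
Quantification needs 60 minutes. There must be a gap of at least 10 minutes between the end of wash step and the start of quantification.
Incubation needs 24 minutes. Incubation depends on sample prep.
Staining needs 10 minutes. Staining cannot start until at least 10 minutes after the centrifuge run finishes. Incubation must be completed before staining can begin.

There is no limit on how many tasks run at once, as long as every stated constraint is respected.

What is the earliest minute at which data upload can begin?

Sample prep can start immediately at minute 0; it finishes at minute 47.
After sample prep (finishes minute 47), wash step can start at minute 47 and finishes at minute 92.
Incubation waits on sample prep (finishes minute 47), so it starts at minute 47 and finishes at 47 + 24 = minute 71.
The centrifuge run has to wait for incubation (finishes minute 71, plus 10-minute gap → minute 81); sample prep (finishes minute 47). The latest of these is minute 81, so the centrifuge run runs minute 81 to 81 + 16 = minute 97.
Staining needs all of the centrifuge run (finishes minute 97, plus 10-minute gap → minute 107); incubation (finishes minute 71). That puts its earliest start at minute 107; it finishes at 107 + 10 = minute 117.
Data upload waits on staining (finishes minute 117, plus 5-minute gap → minute 122); the centrifuge run (finishes minute 97); wash step (finishes minute 92, plus 20-minute gap → minute 112). The latest of these is minute 122, which is the earliest data upload can start.

122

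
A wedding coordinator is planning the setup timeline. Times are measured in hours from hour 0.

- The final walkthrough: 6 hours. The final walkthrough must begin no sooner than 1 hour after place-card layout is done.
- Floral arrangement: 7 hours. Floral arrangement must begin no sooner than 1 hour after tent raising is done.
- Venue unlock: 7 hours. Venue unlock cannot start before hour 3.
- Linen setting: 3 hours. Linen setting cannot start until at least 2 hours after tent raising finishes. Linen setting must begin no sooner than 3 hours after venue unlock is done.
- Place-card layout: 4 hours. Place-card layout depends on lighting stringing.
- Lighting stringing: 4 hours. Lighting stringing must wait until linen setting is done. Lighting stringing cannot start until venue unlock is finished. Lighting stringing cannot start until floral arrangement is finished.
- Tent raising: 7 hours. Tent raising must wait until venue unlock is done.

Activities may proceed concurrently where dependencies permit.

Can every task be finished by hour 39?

No

After its own release at hour 3, venue unlock can start at hour 3 and finishes at hour 10.
Tent raising waits on venue unlock (finishes hour 10), so it starts at hour 10 and finishes at 10 + 7 = hour 17.
Floral arrangement cannot begin until tent raising (finishes hour 17, plus 1-hour gap → hour 18). It runs from hour 18 to 18 + 7 = hour 25.
Linen setting cannot start until tent raising (finishes hour 17, plus 2-hour gap → hour 19); venue unlock (finishes hour 10, plus 3-hour gap → hour 13). The controlling bound is hour 19, so linen setting finishes at 19 + 3 = hour 22.
Lighting stringing cannot start until linen setting (finishes hour 22); venue unlock (finishes hour 10); floral arrangement (finishes hour 25). The controlling bound is hour 25, so lighting stringing finishes at 25 + 4 = hour 29.
Place-card layout waits on lighting stringing (finishes hour 29), so it starts at hour 29 and finishes at 29 + 4 = hour 33.
The final walkthrough cannot begin until place-card layout (finishes hour 33, plus 1-hour gap → hour 34). It runs from hour 34 to 34 + 6 = hour 40.
The earliest everything can be done is hour 40, which is after the deadline of 39, so it is not possible.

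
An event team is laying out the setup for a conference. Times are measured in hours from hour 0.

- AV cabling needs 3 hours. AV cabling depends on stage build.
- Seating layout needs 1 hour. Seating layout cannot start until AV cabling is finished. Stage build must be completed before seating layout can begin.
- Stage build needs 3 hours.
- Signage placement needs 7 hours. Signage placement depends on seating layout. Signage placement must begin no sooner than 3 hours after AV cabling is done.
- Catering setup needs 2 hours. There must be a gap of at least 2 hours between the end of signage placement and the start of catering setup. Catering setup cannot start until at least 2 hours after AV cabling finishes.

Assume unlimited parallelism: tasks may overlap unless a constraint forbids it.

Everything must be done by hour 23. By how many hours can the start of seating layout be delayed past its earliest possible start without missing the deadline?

5

Stage build can start immediately at hour 0; it finishes at hour 3.
After stage build (finishes hour 3), AV cabling can start at hour 3 and finishes at hour 6.
Seating layout needs all of AV cabling (finishes hour 6); stage build (finishes hour 3). That puts its earliest start at hour 6; it finishes at 6 + 1 = hour 7.

Working backward from the deadline:
Catering setup has no dependents, so it just needs to finish by hour 23. Starting by 23 − 2 = hour 21 achieves that.
Signage placement has to be done before catering setup (must start by hour 21, minus 2-hour gap → hour 19). That means finishing by hour 19, i.e. starting by 19 − 7 = hour 12.
Seating layout feeds into signage placement (must start by hour 12); so seating layout must finish by hour 12 and therefore start by hour 11.
So seating layout can start as early as hour 6 and as late as hour 11, giving 11 − 6 = 5 hours of slack.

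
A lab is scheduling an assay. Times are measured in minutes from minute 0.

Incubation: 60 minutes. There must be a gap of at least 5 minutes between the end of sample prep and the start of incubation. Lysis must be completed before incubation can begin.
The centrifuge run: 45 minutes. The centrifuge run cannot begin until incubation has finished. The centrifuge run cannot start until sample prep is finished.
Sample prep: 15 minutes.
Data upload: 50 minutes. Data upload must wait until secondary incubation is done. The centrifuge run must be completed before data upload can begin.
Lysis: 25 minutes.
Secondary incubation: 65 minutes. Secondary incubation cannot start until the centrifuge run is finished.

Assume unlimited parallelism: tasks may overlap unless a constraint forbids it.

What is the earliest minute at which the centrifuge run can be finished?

130

Lysis can start immediately at minute 0; it finishes at minute 25.
Sample prep can start immediately at minute 0; it finishes at minute 15.
For incubation: sample prep (finishes minute 15, plus 5-minute gap → minute 20); lysis (finishes minute 25). Taking the maximum gives a start of minute 25, and it finishes at 25 + 60 = minute 85.
For the centrifuge run: incubation (finishes minute 85); sample prep (finishes minute 15). Taking the maximum gives a start of minute 85, and it finishes at 85 + 45 = minute 130.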